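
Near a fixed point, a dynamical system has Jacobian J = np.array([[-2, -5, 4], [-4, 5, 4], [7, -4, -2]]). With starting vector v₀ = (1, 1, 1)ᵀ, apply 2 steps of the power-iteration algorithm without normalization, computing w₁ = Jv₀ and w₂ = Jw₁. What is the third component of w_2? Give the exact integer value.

w1 = Jv₀ = (-3, 5, 1)
w2 = Jw1 = (-15, 41, -43)
The requested component of w2 is -43.

-43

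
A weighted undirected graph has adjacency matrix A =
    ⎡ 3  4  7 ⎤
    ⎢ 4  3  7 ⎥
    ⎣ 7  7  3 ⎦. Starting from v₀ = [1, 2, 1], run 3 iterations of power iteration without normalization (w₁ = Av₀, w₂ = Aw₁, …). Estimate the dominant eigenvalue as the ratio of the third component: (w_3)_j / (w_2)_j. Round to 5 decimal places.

λ ≈ 15.82965

w1 = Av₀ = (18, 17, 24)
w2 = Aw1 = (290, 291, 317)
w3 = Aw2 = (4253, 4252, 5018)
Ratio at component: 5018 / 317 = 15.82965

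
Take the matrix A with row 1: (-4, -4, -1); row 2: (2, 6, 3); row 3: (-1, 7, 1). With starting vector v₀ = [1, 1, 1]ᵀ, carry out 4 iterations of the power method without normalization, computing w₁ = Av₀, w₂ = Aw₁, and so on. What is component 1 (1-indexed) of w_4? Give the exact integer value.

-2007

w1 = Av₀ = ((-4)·1 + (-4)·1 + (-1)·1; 2·1 + 6·1 + 3·1; (-1)·1 + 7·1 + 1·1) = (-9, 11, 7)
w2 = Aw1 = ((-4)·(-9) + (-4)·11 + (-1)·7; 2·(-9) + 6·11 + 3·7; (-1)·(-9) + 7·11 + 1·7) = (-15, 69, 93)
w3 = Aw2 = (-309, 663, 591)
w4 = Aw3 = (-2007, 5133, 5541)
The requested component of w4 is -2007.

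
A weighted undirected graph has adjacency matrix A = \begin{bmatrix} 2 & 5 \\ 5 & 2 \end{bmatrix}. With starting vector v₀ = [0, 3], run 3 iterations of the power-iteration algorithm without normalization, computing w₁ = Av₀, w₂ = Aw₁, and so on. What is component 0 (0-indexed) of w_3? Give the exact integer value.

555

w1 = Av₀ = (2·0 + 5·3; 5·0 + 2·3) = (15, 6)
w2 = Aw1 = (2·15 + 5·6; 5·15 + 2·6) = (60, 87)
w3 = Aw2 = (555, 474)
The requested component of w3 is 555.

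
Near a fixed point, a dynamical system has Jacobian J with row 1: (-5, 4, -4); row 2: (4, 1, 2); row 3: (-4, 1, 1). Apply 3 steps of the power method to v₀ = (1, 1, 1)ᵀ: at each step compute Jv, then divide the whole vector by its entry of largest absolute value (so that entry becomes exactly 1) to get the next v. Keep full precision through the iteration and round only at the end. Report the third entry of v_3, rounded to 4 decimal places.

Jv0 = (-5.00000, 7.00000, -2.00000); divide by 7.00000 → v1 = (-0.71429, 1.00000, -0.28571)
Jv1 = (8.71429, -2.42857, 3.57143); divide by 8.71429 → v2 = (1.00000, -0.27869, 0.40984)
Jv2 = (-7.75410, 4.54098, -3.86885); divide by -7.75410 → v3 = (1.00000, -0.58562, 0.49894)
Requested entry of v3: -236/-473 = 0.4989

0.4989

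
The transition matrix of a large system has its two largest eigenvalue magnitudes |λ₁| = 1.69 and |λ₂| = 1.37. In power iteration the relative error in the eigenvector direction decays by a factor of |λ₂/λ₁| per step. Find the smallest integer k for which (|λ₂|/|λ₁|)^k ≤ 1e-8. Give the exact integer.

88

|λ₂/λ₁| = 1.37/1.69 = 0.81065
Need k ≥ ln(1e-8) / ln(0.81065) = -18.4207 / -0.2099 ≈ 87.752
Smallest integer k satisfying the bound: 88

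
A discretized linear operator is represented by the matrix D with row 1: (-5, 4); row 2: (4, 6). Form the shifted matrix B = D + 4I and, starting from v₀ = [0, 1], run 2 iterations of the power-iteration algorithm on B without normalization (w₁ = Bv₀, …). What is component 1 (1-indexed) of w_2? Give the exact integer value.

36

B = D + 4I has rows (-1, 4); (4, 10)
w1 = Bv₀ = ((-1)·0 + 4·1; 4·0 + 10·1) = (4, 10)
w2 = Bw1 = ((-1)·4 + 4·10; 4·4 + 10·10) = (36, 116)
Requested component of w2: 36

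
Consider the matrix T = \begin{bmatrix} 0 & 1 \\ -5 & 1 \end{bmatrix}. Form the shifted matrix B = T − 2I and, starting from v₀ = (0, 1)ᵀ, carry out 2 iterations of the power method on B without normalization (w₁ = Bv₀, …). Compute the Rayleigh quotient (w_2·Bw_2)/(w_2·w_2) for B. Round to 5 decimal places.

B = T − 2I has rows (-2, 1); (-5, -1)
w1 = Bv₀ = (1, -1)
w2 = Bw1 = (-3, -4)
Bw2 = (2, 19)
w2·Bw2 = -82; w2·w2 = 25; μ ≈ -82/25 = -3.28000

μ ≈ -3.28000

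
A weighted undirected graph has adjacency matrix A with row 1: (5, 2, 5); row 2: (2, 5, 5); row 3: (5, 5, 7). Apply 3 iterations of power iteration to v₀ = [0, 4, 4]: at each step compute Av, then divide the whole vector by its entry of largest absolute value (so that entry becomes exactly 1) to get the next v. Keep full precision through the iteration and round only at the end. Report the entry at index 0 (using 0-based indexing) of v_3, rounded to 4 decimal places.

Av0 = (28.00000, 40.00000, 48.00000); divide by 48.00000 → v1 = (0.58333, 0.83333, 1.00000)
Av1 = (9.58333, 10.33333, 14.08333); divide by 14.08333 → v2 = (0.68047, 0.73373, 1.00000)
Av2 = (9.86982, 10.02959, 14.07101); divide by 14.07101 → v3 = (0.70143, 0.71278, 1.00000)
Requested entry of v3: 6672/9512 = 0.7014

0.7014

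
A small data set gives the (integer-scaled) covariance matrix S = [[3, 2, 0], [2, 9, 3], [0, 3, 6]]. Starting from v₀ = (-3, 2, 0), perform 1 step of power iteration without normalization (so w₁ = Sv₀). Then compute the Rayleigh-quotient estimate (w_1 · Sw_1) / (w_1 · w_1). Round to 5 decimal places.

w1 = Sv₀ = (3·(-3) + 2·2 + 0·0; 2·(-3) + 9·2 + 3·0; 0·(-3) + 3·2 + 6·0) = (-5, 12, 6)
Sw1 = (9, 116, 72)
w1·Sw1 = (-5)·9 + 12·116 + 6·72 = 1779; w1·w1 = (-5)·(-5) + 12·12 + 6·6 = 205
λ ≈ 1779/205 = 8.67805

λ ≈ 8.67805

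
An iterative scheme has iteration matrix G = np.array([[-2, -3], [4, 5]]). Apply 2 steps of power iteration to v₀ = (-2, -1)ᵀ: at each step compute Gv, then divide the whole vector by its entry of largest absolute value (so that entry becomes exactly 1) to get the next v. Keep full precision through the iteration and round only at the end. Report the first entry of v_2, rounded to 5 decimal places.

Gv0 = (7.000000, -13.000000); divide by -13.000000 → v1 = (-0.538462, 1.000000)
Gv1 = (-1.923077, 2.846154); divide by 2.846154 → v2 = (-0.675676, 1.000000)
Requested entry of v2: 25/-37 = -0.67568

-0.67568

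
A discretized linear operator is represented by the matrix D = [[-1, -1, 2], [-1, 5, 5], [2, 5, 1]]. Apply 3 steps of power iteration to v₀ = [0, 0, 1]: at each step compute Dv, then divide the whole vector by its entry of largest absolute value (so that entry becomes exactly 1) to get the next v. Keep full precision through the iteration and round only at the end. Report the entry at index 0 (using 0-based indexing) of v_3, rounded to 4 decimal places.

0.1254

Dv0 = (2.00000, 5.00000, 1.00000); divide by 5.00000 → v1 = (0.40000, 1.00000, 0.20000)
Dv1 = (-1.00000, 5.60000, 6.00000); divide by 6.00000 → v2 = (-0.16667, 0.93333, 1.00000)
Dv2 = (1.23333, 9.83333, 5.33333); divide by 9.83333 → v3 = (0.12542, 1.00000, 0.54237)
Requested entry of v3: 37/295 = 0.1254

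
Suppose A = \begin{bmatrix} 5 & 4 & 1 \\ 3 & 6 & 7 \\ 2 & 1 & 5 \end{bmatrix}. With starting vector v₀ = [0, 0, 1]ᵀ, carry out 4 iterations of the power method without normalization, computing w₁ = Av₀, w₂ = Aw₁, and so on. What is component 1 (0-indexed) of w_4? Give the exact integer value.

w1 = Av₀ = (5·0 + 4·0 + 1·1; 3·0 + 6·0 + 7·1; 2·0 + 1·0 + 5·1) = (1, 7, 5)
w2 = Aw1 = (5·1 + 4·7 + 1·5; 3·1 + 6·7 + 7·5; 2·1 + 1·7 + 5·5) = (38, 80, 34)
w3 = Aw2 = (544, 832, 326)
w4 = Aw3 = (6374, 8906, 3550)
The requested component of w4 is 8906.

8906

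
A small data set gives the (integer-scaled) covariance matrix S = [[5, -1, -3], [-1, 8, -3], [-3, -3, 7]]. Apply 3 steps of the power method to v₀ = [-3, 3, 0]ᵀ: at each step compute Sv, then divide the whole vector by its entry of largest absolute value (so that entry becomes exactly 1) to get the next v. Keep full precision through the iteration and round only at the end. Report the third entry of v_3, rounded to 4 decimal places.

Sv0 = (-18.00000, 27.00000, 0.00000); divide by 27.00000 → v1 = (-0.66667, 1.00000, 0.00000)
Sv1 = (-4.33333, 8.66667, -1.00000); divide by 8.66667 → v2 = (-0.50000, 1.00000, -0.11538)
Sv2 = (-3.15385, 8.84615, -2.30769); divide by 8.84615 → v3 = (-0.35652, 1.00000, -0.26087)
Requested entry of v3: -540/2070 = -0.2609

-0.2609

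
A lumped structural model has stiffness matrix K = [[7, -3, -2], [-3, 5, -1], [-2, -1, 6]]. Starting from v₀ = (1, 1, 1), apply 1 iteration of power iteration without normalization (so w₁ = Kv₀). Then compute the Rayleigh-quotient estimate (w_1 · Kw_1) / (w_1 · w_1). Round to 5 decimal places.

w1 = Kv₀ = (2, 1, 3)
Kw1 = (5, -4, 13)
w1·Kw1 = 2·5 + 1·(-4) + 3·13 = 45; w1·w1 = 2·2 + 1·1 + 3·3 = 14
λ ≈ 45/14 = 3.21429

λ ≈ 3.21429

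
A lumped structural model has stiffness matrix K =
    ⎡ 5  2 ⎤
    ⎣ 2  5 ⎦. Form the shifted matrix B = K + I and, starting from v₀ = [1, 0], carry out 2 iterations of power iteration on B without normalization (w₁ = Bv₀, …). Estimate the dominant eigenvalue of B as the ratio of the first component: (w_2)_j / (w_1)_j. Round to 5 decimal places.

B = K + I has rows (6, 2); (2, 6)
w1 = Bv₀ = (6, 2)
w2 = Bw1 = (40, 24)
Ratio: 40/6 = 6.66667

μ ≈ 6.66667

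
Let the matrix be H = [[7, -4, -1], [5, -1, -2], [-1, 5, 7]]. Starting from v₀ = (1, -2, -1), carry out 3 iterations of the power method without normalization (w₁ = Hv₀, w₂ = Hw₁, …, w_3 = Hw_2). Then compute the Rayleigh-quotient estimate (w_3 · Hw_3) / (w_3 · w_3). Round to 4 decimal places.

w1 = Hv₀ = (7·1 + (-4)·(-2) + (-1)·(-1); 5·1 + (-1)·(-2) + (-2)·(-1); (-1)·1 + 5·(-2) + 7·(-1)) = (16, 9, -18)
w2 = Hw1 = (7·16 + (-4)·9 + (-1)·(-18); 5·16 + (-1)·9 + (-2)·(-18); (-1)·16 + 5·9 + 7·(-18)) = (94, 107, -97)
w3 = Hw2 = (327, 557, -238)
Hw3 = (299, 1554, 792)
w3·Hw3 = 327·299 + 557·1554 + (-238)·792 = 774855; w3·w3 = 327·327 + 557·557 + (-238)·(-238) = 473822
λ ≈ 774855/473822 = 1.6353

λ ≈ 1.6353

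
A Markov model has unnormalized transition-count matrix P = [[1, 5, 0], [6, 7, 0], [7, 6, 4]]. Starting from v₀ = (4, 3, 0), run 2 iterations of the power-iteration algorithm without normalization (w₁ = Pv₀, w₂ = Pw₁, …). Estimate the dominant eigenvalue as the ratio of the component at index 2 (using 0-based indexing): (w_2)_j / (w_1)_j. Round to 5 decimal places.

w1 = Pv₀ = (1·4 + 5·3 + 0·0; 6·4 + 7·3 + 0·0; 7·4 + 6·3 + 4·0) = (19, 45, 46)
w2 = Pw1 = (1·19 + 5·45 + 0·46; 6·19 + 7·45 + 0·46; 7·19 + 6·45 + 4·46) = (244, 429, 587)
Ratio at component: 587 / 46 = 12.76087

λ ≈ 12.76087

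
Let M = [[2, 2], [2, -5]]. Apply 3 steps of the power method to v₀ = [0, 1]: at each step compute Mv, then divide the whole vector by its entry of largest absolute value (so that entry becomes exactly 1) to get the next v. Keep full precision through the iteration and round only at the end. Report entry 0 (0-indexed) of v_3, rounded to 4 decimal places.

Mv0 = (2.00000, -5.00000); divide by -5.00000 → v1 = (-0.40000, 1.00000)
Mv1 = (1.20000, -5.80000); divide by -5.80000 → v2 = (-0.20690, 1.00000)
Mv2 = (1.58621, -5.41379); divide by -5.41379 → v3 = (-0.29299, 1.00000)
Requested entry of v3: 46/-157 = -0.2930

-0.2930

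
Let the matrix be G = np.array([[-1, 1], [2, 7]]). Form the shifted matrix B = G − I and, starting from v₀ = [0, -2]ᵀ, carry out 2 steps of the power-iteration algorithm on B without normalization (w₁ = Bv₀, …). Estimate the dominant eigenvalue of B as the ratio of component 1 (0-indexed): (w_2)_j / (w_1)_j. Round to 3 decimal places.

μ ≈ 6.333

B = G − I has rows (-2, 1); (2, 6)
w1 = Bv₀ = (-2, -12)
w2 = Bw1 = (-8, -76)
Ratio: -76/-12 = 6.333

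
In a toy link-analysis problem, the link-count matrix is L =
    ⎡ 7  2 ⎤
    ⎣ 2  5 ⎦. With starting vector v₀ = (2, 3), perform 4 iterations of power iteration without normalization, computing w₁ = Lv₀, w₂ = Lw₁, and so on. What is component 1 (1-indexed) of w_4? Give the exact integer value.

12674

w1 = Lv₀ = (20, 19)
w2 = Lw1 = (178, 135)
w3 = Lw2 = (1516, 1031)
w4 = Lw3 = (12674, 8187)
The requested component of w4 is 12674.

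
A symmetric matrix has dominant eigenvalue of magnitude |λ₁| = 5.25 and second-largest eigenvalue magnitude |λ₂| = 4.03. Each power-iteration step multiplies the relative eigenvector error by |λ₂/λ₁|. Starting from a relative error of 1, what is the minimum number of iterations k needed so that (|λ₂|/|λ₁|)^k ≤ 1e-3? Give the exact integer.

27

|λ₂/λ₁| = 4.03/5.25 = 0.76762
Need k ≥ ln(1e-3) / ln(0.76762) = -6.9078 / -0.2645 ≈ 26.120
Smallest integer k satisfying the bound: 27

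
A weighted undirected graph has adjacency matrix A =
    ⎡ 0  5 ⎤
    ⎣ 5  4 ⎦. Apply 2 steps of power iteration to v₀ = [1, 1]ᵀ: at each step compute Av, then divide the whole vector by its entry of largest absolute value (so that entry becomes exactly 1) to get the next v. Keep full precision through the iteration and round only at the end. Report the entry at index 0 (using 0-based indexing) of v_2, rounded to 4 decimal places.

0.7377

Av0 = (5.00000, 9.00000); divide by 9.00000 → v1 = (0.55556, 1.00000)
Av1 = (5.00000, 6.77778); divide by 6.77778 → v2 = (0.73770, 1.00000)
Requested entry of v2: 45/61 = 0.7377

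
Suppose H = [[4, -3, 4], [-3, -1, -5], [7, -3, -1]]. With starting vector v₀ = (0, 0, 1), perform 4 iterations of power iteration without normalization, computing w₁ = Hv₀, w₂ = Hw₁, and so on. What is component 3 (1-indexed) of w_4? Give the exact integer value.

w1 = Hv₀ = (4·0 + (-3)·0 + 4·1; (-3)·0 + (-1)·0 + (-5)·1; 7·0 + (-3)·0 + (-1)·1) = (4, -5, -1)
w2 = Hw1 = (4·4 + (-3)·(-5) + 4·(-1); (-3)·4 + (-1)·(-5) + (-5)·(-1); 7·4 + (-3)·(-5) + (-1)·(-1)) = (27, -2, 44)
w3 = Hw2 = (290, -299, 151)
w4 = Hw3 = (2661, -1326, 2776)
The requested component of w4 is 2776.

2776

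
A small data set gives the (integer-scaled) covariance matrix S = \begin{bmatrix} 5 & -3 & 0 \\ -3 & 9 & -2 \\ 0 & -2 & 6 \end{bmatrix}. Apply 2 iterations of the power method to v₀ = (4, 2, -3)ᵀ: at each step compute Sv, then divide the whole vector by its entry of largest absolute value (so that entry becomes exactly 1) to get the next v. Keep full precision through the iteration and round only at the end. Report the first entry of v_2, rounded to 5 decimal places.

Sv0 = (14.000000, 12.000000, -22.000000); divide by -22.000000 → v1 = (-0.636364, -0.545455, 1.000000)
Sv1 = (-1.545455, -5.000000, 7.090909); divide by 7.090909 → v2 = (-0.217949, -0.705128, 1.000000)
Requested entry of v2: 34/-156 = -0.21795

-0.21795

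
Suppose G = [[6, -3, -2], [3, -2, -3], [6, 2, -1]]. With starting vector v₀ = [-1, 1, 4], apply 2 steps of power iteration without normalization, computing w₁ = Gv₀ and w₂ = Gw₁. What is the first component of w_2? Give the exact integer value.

w1 = Gv₀ = (6·(-1) + (-3)·1 + (-2)·4; 3·(-1) + (-2)·1 + (-3)·4; 6·(-1) + 2·1 + (-1)·4) = (-17, -17, -8)
w2 = Gw1 = (6·(-17) + (-3)·(-17) + (-2)·(-8); 3·(-17) + (-2)·(-17) + (-3)·(-8); 6·(-17) + 2·(-17) + (-1)·(-8)) = (-35, 7, -128)
The requested component of w2 is -35.

-35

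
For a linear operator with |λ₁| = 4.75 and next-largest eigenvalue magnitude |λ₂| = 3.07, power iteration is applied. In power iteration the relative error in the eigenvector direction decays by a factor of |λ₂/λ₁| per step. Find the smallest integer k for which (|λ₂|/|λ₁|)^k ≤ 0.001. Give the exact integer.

16

|λ₂/λ₁| = 3.07/4.75 = 0.64632
Need k ≥ ln(0.001) / ln(0.64632) = -6.9078 / -0.4365 ≈ 15.827
Smallest integer k satisfying the bound: 16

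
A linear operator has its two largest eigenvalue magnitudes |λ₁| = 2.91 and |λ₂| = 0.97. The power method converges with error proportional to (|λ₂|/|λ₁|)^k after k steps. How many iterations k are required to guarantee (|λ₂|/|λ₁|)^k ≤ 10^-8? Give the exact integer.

17

|λ₂/λ₁| = 0.97/2.91 = 0.33333
Need k ≥ ln(10^-8) / ln(0.33333) = -18.4207 / -1.0986 ≈ 16.767
Smallest integer k satisfying the bound: 17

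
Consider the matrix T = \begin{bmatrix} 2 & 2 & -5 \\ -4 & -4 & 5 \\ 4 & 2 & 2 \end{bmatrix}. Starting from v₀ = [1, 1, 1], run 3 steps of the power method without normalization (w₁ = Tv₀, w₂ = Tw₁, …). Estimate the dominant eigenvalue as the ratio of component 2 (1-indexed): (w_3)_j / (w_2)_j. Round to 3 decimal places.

w1 = Tv₀ = (2·1 + 2·1 + (-5)·1; (-4)·1 + (-4)·1 + 5·1; 4·1 + 2·1 + 2·1) = (-1, -3, 8)
w2 = Tw1 = (2·(-1) + 2·(-3) + (-5)·8; (-4)·(-1) + (-4)·(-3) + 5·8; 4·(-1) + 2·(-3) + 2·8) = (-48, 56, 6)
w3 = Tw2 = (-14, -2, -68)
Ratio at component: -2 / 56 = -0.036

λ ≈ -0.036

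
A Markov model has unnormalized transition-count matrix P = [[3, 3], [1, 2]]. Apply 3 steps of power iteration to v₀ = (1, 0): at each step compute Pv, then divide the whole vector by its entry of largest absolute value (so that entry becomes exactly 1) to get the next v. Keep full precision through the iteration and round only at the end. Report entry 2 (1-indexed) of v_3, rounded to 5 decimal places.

Pv0 = (3.000000, 1.000000); divide by 3.000000 → v1 = (1.000000, 0.333333)
Pv1 = (4.000000, 1.666667); divide by 4.000000 → v2 = (1.000000, 0.416667)
Pv2 = (4.250000, 1.833333); divide by 4.250000 → v3 = (1.000000, 0.431373)
Requested entry of v3: 22/51 = 0.43137

0.43137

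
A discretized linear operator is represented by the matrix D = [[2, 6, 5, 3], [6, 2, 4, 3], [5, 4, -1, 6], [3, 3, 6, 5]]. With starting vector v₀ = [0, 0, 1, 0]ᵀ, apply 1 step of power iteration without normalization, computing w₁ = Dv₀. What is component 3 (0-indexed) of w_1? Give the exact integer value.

w1 = Dv₀ = (5, 4, -1, 6)
The requested component of w1 is 6.

6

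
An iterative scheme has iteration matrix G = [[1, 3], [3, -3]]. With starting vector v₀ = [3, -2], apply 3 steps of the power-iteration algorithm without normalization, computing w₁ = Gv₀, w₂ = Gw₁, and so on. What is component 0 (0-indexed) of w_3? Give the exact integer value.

-120

w1 = Gv₀ = (1·3 + 3·(-2); 3·3 + (-3)·(-2)) = (-3, 15)
w2 = Gw1 = (1·(-3) + 3·15; 3·(-3) + (-3)·15) = (42, -54)
w3 = Gw2 = (-120, 288)
The requested component of w3 is -120.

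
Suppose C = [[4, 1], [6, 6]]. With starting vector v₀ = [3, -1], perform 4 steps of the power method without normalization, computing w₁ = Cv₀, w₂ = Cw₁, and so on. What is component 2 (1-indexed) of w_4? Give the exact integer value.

w1 = Cv₀ = (4·3 + 1·(-1); 6·3 + 6·(-1)) = (11, 12)
w2 = Cw1 = (4·11 + 1·12; 6·11 + 6·12) = (56, 138)
w3 = Cw2 = (362, 1164)
w4 = Cw3 = (2612, 9156)
The requested component of w4 is 9156.

9156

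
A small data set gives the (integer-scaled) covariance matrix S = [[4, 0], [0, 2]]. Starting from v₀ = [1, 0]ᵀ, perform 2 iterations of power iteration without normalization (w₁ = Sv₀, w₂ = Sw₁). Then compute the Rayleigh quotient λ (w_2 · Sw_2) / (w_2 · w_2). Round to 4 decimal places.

4.0000

w1 = Sv₀ = (4·1 + 0·0; 0·1 + 2·0) = (4, 0)
w2 = Sw1 = (4·4 + 0·0; 0·4 + 2·0) = (16, 0)
Sw2 = (64, 0)
w2·Sw2 = 16·64 + 0·0 = 1024; w2·w2 = 16·16 + 0·0 = 256
λ ≈ 1024/256 = 4.0000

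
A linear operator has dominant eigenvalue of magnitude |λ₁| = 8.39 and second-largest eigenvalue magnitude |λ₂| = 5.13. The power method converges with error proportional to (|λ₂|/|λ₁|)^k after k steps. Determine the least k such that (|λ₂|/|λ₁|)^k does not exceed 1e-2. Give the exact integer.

10

|λ₂/λ₁| = 5.13/8.39 = 0.61144
Need k ≥ ln(1e-2) / ln(0.61144) = -4.6052 / -0.4919 ≈ 9.361
Smallest integer k satisfying the bound: 10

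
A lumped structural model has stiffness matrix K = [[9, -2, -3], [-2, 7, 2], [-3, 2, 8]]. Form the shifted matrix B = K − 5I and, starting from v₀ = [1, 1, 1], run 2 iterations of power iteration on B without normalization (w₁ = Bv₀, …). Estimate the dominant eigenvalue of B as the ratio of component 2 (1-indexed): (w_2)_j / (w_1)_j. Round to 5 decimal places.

B = K − 5I has rows (4, -2, -3); (-2, 2, 2); (-3, 2, 3)
w1 = Bv₀ = (-1, 2, 2)
w2 = Bw1 = (-14, 10, 13)
Ratio: 10/2 = 5.00000

5.00000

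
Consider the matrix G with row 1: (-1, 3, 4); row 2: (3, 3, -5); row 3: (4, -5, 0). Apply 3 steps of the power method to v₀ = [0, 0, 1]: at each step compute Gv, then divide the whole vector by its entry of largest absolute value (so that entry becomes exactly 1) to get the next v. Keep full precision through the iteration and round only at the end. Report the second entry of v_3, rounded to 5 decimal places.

1.00000

Gv0 = (4.000000, -5.000000, 0.000000); divide by -5.000000 → v1 = (-0.800000, 1.000000, 0.000000)
Gv1 = (3.800000, 0.600000, -8.200000); divide by -8.200000 → v2 = (-0.463415, -0.073171, 1.000000)
Gv2 = (4.243902, -6.609756, -1.487805); divide by -6.609756 → v3 = (-0.642066, 1.000000, 0.225092)
Requested entry of v3: -271/-271 = 1.00000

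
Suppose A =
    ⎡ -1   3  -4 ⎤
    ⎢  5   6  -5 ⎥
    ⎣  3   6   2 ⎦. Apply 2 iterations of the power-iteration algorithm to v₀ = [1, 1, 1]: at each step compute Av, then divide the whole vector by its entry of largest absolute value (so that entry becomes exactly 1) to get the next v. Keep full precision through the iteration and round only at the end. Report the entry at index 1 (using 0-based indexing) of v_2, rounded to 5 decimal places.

-0.55769

Av0 = (-2.000000, 6.000000, 11.000000); divide by 11.000000 → v1 = (-0.181818, 0.545455, 1.000000)
Av1 = (-2.181818, -2.636364, 4.727273); divide by 4.727273 → v2 = (-0.461538, -0.557692, 1.000000)
Requested entry of v2: -29/52 = -0.55769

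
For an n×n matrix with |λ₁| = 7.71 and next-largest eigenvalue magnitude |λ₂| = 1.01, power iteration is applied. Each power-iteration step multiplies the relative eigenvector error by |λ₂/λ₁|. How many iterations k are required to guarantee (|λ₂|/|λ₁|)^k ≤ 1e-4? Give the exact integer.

|λ₂/λ₁| = 1.01/7.71 = 0.13100
Need k ≥ ln(1e-4) / ln(0.13100) = -9.2103 / -2.0326 ≈ 4.531
Smallest integer k satisfying the bound: 5

5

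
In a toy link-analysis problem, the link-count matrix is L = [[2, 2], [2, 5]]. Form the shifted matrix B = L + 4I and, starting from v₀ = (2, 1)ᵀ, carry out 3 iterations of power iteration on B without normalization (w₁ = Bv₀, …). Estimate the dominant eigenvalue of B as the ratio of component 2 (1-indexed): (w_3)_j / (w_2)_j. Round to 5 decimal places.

10.51724

B = L + 4I has rows (6, 2); (2, 9)
w1 = Bv₀ = (6·2 + 2·1; 2·2 + 9·1) = (14, 13)
w2 = Bw1 = (6·14 + 2·13; 2·14 + 9·13) = (110, 145)
w3 = Bw2 = (950, 1525)
Ratio: 1525/145 = 10.51724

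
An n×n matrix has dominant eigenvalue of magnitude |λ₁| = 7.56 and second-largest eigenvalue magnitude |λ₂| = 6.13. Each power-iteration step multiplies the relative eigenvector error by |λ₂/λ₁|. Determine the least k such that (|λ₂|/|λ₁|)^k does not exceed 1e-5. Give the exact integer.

|λ₂/λ₁| = 6.13/7.56 = 0.81085
Need k ≥ ln(1e-5) / ln(0.81085) = -11.5129 / -0.2097 ≈ 54.908
Smallest integer k satisfying the bound: 55

55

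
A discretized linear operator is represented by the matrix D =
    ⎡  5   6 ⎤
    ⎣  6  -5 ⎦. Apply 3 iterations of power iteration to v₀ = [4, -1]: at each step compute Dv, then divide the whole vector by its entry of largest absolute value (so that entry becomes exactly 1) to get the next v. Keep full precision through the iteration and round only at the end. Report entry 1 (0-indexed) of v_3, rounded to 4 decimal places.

1.0000

Dv0 = (14.00000, 29.00000); divide by 29.00000 → v1 = (0.48276, 1.00000)
Dv1 = (8.41379, -2.10345); divide by 8.41379 → v2 = (1.00000, -0.25000)
Dv2 = (3.50000, 7.25000); divide by 7.25000 → v3 = (0.48276, 1.00000)
Requested entry of v3: 1769/1769 = 1.0000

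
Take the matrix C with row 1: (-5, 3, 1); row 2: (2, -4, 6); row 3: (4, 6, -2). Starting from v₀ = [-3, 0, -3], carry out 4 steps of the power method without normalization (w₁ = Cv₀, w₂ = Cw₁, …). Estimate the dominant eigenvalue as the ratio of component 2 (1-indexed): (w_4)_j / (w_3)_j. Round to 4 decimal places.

w1 = Cv₀ = (12, -24, -6)
w2 = Cw1 = (-138, 84, -84)
w3 = Cw2 = (858, -1116, 120)
w4 = Cw3 = (-7518, 6900, -3504)
Ratio at component: 6900 / -1116 = -6.1828

-6.1828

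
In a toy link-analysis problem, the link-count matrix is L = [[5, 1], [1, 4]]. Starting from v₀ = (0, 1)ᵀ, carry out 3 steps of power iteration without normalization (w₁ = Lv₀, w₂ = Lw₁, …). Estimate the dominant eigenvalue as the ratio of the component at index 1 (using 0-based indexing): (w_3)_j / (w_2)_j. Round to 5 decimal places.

w1 = Lv₀ = (5·0 + 1·1; 1·0 + 4·1) = (1, 4)
w2 = Lw1 = (5·1 + 1·4; 1·1 + 4·4) = (9, 17)
w3 = Lw2 = (62, 77)
Ratio at component: 77 / 17 = 4.52941

4.52941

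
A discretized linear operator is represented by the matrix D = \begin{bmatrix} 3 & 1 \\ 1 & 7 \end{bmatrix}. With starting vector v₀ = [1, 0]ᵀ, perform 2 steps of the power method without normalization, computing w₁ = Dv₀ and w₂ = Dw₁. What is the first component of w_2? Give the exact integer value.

10

w1 = Dv₀ = (3·1 + 1·0; 1·1 + 7·0) = (3, 1)
w2 = Dw1 = (3·3 + 1·1; 1·3 + 7·1) = (10, 10)
The requested component of w2 is 10.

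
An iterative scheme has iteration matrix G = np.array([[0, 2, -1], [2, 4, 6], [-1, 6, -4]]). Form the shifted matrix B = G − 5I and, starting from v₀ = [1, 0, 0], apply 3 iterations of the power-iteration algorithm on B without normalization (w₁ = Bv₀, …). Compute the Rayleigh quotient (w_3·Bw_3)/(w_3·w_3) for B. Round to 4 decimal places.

-12.2884

B = G − 5I has rows (-5, 2, -1); (2, -1, 6); (-1, 6, -9)
w1 = Bv₀ = ((-5)·1 + 2·0 + (-1)·0; 2·1 + (-1)·0 + 6·0; (-1)·1 + 6·0 + (-9)·0) = (-5, 2, -1)
w2 = Bw1 = ((-5)·(-5) + 2·2 + (-1)·(-1); 2·(-5) + (-1)·2 + 6·(-1); (-1)·(-5) + 6·2 + (-9)·(-1)) = (30, -18, 26)
w3 = Bw2 = (-212, 234, -372)
Bw3 = (1900, -2890, 4964)
w3·Bw3 = -2925668; w3·w3 = 238084; μ ≈ -2925668/238084 = -12.2884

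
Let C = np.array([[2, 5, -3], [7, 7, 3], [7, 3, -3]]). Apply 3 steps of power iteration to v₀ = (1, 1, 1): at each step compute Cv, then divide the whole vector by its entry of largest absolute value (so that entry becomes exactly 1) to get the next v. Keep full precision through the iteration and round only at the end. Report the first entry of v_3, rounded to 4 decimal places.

Cv0 = (4.00000, 17.00000, 7.00000); divide by 17.00000 → v1 = (0.23529, 1.00000, 0.41176)
Cv1 = (4.23529, 9.88235, 3.41176); divide by 9.88235 → v2 = (0.42857, 1.00000, 0.34524)
Cv2 = (4.82143, 11.03571, 4.96429); divide by 11.03571 → v3 = (0.43689, 1.00000, 0.44984)
Requested entry of v3: 810/1854 = 0.4369

0.4369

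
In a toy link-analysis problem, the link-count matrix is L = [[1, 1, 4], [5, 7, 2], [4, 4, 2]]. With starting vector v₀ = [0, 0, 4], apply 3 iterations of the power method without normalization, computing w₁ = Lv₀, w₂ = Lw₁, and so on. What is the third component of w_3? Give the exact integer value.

1056

w1 = Lv₀ = (16, 8, 8)
w2 = Lw1 = (56, 152, 112)
w3 = Lw2 = (656, 1568, 1056)
The requested component of w3 is 1056.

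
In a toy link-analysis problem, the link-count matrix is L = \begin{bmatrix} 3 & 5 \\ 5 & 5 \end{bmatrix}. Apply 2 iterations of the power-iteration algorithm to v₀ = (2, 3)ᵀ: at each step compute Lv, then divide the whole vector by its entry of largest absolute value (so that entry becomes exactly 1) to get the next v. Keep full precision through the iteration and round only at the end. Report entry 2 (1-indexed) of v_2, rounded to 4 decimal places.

1.0000

Lv0 = (21.00000, 25.00000); divide by 25.00000 → v1 = (0.84000, 1.00000)
Lv1 = (7.52000, 9.20000); divide by 9.20000 → v2 = (0.81739, 1.00000)
Requested entry of v2: 230/230 = 1.0000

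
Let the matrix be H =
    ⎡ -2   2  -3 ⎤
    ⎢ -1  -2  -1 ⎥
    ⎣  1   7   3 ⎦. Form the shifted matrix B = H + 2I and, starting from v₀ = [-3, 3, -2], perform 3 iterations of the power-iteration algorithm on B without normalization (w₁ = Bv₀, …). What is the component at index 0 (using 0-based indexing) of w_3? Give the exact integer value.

-301

B = H + 2I has rows (0, 2, -3); (-1, 0, -1); (1, 7, 5)
w1 = Bv₀ = (0·(-3) + 2·3 + (-3)·(-2); (-1)·(-3) + 0·3 + (-1)·(-2); 1·(-3) + 7·3 + 5·(-2)) = (12, 5, 8)
w2 = Bw1 = (0·12 + 2·5 + (-3)·8; (-1)·12 + 0·5 + (-1)·8; 1·12 + 7·5 + 5·8) = (-14, -20, 87)
w3 = Bw2 = (-301, -73, 281)
Requested component of w3: -301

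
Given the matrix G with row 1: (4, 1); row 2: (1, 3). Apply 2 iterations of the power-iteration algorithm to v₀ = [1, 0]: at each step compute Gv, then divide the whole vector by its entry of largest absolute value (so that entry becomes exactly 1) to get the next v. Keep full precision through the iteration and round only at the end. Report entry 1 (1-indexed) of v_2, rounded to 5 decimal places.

Gv0 = (4.000000, 1.000000); divide by 4.000000 → v1 = (1.000000, 0.250000)
Gv1 = (4.250000, 1.750000); divide by 4.250000 → v2 = (1.000000, 0.411765)
Requested entry of v2: 17/17 = 1.00000

1.00000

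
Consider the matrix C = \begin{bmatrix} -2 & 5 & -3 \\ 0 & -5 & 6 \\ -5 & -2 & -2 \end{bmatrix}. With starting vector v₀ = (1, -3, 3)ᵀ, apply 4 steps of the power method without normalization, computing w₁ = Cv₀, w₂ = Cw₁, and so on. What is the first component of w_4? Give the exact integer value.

13171

w1 = Cv₀ = (-26, 33, -5)
w2 = Cw1 = (232, -195, 74)
w3 = Cw2 = (-1661, 1419, -918)
w4 = Cw3 = (13171, -12603, 7303)
The requested component of w4 is 13171.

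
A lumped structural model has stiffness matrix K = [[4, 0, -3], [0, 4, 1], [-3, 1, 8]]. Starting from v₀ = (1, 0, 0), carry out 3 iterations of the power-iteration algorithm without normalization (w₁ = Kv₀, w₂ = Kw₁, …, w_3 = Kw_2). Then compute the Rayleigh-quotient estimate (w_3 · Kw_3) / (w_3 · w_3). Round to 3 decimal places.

λ ≈ 9.725

w1 = Kv₀ = (4·1 + 0·0 + (-3)·0; 0·1 + 4·0 + 1·0; (-3)·1 + 1·0 + 8·0) = (4, 0, -3)
w2 = Kw1 = (4·4 + 0·0 + (-3)·(-3); 0·4 + 4·0 + 1·(-3); (-3)·4 + 1·0 + 8·(-3)) = (25, -3, -36)
w3 = Kw2 = (208, -48, -366)
Kw3 = (1930, -558, -3600)
w3·Kw3 = 208·1930 + (-48)·(-558) + (-366)·(-3600) = 1745824; w3·w3 = 208·208 + (-48)·(-48) + (-366)·(-366) = 179524
λ ≈ 1745824/179524 = 9.725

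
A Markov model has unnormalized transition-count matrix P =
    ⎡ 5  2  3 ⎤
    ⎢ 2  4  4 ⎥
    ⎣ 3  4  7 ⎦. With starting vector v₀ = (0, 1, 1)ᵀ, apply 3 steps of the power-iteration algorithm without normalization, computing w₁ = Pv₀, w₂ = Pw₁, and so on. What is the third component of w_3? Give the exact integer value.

w1 = Pv₀ = (5·0 + 2·1 + 3·1; 2·0 + 4·1 + 4·1; 3·0 + 4·1 + 7·1) = (5, 8, 11)
w2 = Pw1 = (5·5 + 2·8 + 3·11; 2·5 + 4·8 + 4·11; 3·5 + 4·8 + 7·11) = (74, 86, 124)
w3 = Pw2 = (914, 988, 1434)
The requested component of w3 is 1434.

1434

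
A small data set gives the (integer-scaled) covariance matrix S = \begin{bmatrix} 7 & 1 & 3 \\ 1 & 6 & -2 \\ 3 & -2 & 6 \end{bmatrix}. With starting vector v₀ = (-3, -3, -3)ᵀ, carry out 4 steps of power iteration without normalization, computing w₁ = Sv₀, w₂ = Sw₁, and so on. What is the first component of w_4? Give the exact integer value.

-26013

w1 = Sv₀ = (7·(-3) + 1·(-3) + 3·(-3); 1·(-3) + 6·(-3) + (-2)·(-3); 3·(-3) + (-2)·(-3) + 6·(-3)) = (-33, -15, -21)
w2 = Sw1 = (7·(-33) + 1·(-15) + 3·(-21); 1·(-33) + 6·(-15) + (-2)·(-21); 3·(-33) + (-2)·(-15) + 6·(-21)) = (-309, -81, -195)
w3 = Sw2 = (-2829, -405, -1935)
w4 = Sw3 = (-26013, -1389, -19287)
The requested component of w4 is -26013.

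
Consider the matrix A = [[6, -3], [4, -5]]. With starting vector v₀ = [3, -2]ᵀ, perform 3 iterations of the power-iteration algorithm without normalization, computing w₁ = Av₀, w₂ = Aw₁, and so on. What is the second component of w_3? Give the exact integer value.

w1 = Av₀ = (24, 22)
w2 = Aw1 = (78, -14)
w3 = Aw2 = (510, 382)
The requested component of w3 is 382.

382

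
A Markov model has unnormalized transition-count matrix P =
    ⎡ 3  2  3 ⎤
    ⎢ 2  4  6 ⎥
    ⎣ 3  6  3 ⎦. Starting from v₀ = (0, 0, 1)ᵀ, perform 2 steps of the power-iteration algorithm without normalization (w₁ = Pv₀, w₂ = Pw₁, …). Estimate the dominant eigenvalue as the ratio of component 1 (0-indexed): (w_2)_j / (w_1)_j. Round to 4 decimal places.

w1 = Pv₀ = (3·0 + 2·0 + 3·1; 2·0 + 4·0 + 6·1; 3·0 + 6·0 + 3·1) = (3, 6, 3)
w2 = Pw1 = (3·3 + 2·6 + 3·3; 2·3 + 4·6 + 6·3; 3·3 + 6·6 + 3·3) = (30, 48, 54)
Ratio at component: 48 / 6 = 8.0000

8.0000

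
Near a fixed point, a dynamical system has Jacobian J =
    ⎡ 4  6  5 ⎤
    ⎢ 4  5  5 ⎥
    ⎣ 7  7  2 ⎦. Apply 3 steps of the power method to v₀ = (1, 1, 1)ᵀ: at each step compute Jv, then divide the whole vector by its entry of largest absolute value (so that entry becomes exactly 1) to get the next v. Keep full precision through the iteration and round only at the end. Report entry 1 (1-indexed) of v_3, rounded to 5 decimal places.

Jv0 = (15.000000, 14.000000, 16.000000); divide by 16.000000 → v1 = (0.937500, 0.875000, 1.000000)
Jv1 = (14.000000, 13.125000, 14.687500); divide by 14.687500 → v2 = (0.953191, 0.893617, 1.000000)
Jv2 = (14.174468, 13.280851, 14.927660); divide by 14.927660 → v3 = (0.949544, 0.889681, 1.000000)
Requested entry of v3: 3331/3508 = 0.94954

0.94954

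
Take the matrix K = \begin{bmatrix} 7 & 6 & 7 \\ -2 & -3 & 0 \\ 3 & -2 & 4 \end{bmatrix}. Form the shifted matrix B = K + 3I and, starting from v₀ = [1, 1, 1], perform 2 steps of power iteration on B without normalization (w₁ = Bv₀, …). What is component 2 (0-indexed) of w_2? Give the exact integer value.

B = K + 3I has rows (10, 6, 7); (-2, 0, 0); (3, -2, 7)
w1 = Bv₀ = (10·1 + 6·1 + 7·1; (-2)·1 + 0·1 + 0·1; 3·1 + (-2)·1 + 7·1) = (23, -2, 8)
w2 = Bw1 = (10·23 + 6·(-2) + 7·8; (-2)·23 + 0·(-2) + 0·8; 3·23 + (-2)·(-2) + 7·8) = (274, -46, 129)
Requested component of w2: 129

129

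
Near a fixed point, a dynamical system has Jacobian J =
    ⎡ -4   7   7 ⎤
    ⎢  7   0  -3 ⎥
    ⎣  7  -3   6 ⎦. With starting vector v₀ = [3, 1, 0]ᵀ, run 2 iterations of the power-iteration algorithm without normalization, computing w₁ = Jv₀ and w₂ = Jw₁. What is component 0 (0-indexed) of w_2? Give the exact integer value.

293

w1 = Jv₀ = (-5, 21, 18)
w2 = Jw1 = (293, -89, 10)
The requested component of w2 is 293.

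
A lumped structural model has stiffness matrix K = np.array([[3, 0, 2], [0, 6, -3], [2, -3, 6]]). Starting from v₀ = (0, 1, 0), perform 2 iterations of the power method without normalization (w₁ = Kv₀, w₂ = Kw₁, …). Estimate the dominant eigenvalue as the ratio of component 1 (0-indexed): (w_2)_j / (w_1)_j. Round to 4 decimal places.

w1 = Kv₀ = (3·0 + 0·1 + 2·0; 0·0 + 6·1 + (-3)·0; 2·0 + (-3)·1 + 6·0) = (0, 6, -3)
w2 = Kw1 = (3·0 + 0·6 + 2·(-3); 0·0 + 6·6 + (-3)·(-3); 2·0 + (-3)·6 + 6·(-3)) = (-6, 45, -36)
Ratio at component: 45 / 6 = 7.5000

λ ≈ 7.5000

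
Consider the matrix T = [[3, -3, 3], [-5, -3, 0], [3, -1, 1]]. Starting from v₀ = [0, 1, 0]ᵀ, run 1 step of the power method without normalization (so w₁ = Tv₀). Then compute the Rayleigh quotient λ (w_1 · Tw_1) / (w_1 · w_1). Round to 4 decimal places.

w1 = Tv₀ = (-3, -3, -1)
Tw1 = (-3, 24, -7)
w1·Tw1 = (-3)·(-3) + (-3)·24 + (-1)·(-7) = -56; w1·w1 = (-3)·(-3) + (-3)·(-3) + (-1)·(-1) = 19
λ ≈ -56/19 = -2.9474

λ ≈ -2.9474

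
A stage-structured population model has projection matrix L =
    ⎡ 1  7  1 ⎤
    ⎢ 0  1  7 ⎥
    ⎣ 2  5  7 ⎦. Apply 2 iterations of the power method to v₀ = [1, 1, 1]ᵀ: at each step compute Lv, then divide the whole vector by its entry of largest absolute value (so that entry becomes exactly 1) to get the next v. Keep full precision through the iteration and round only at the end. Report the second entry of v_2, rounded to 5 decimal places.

Lv0 = (9.000000, 8.000000, 14.000000); divide by 14.000000 → v1 = (0.642857, 0.571429, 1.000000)
Lv1 = (5.642857, 7.571429, 11.142857); divide by 11.142857 → v2 = (0.506410, 0.679487, 1.000000)
Requested entry of v2: 106/156 = 0.67949

0.67949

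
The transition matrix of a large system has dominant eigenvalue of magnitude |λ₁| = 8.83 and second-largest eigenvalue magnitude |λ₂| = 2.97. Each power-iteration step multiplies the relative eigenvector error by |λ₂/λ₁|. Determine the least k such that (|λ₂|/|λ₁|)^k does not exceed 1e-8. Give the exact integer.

17

|λ₂/λ₁| = 2.97/8.83 = 0.33635
Need k ≥ ln(1e-8) / ln(0.33635) = -18.4207 / -1.0896 ≈ 16.906
Smallest integer k satisfying the bound: 17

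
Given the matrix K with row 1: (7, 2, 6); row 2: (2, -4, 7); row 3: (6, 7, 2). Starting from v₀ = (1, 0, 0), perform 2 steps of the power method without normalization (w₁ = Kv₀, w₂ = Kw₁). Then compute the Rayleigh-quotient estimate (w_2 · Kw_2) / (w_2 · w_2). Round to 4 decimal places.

λ ≈ 12.8552

w1 = Kv₀ = (7, 2, 6)
w2 = Kw1 = (89, 48, 68)
Kw2 = (1127, 462, 1006)
w2·Kw2 = 89·1127 + 48·462 + 68·1006 = 190887; w2·w2 = 89·89 + 48·48 + 68·68 = 14849
λ ≈ 190887/14849 = 12.8552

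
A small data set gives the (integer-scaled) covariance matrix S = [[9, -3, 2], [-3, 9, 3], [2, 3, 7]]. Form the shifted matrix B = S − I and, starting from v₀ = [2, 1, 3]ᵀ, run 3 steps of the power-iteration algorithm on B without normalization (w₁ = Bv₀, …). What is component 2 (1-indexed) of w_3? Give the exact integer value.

B = S − I has rows (8, -3, 2); (-3, 8, 3); (2, 3, 6)
w1 = Bv₀ = (8·2 + (-3)·1 + 2·3; (-3)·2 + 8·1 + 3·3; 2·2 + 3·1 + 6·3) = (19, 11, 25)
w2 = Bw1 = (8·19 + (-3)·11 + 2·25; (-3)·19 + 8·11 + 3·25; 2·19 + 3·11 + 6·25) = (169, 106, 221)
w3 = Bw2 = (1476, 1004, 1982)
Requested component of w3: 1004

1004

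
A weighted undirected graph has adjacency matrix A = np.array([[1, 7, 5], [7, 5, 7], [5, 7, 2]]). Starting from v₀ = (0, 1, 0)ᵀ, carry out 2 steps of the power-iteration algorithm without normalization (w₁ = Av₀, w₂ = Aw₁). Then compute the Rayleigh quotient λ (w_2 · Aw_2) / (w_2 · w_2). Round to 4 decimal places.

w1 = Av₀ = (7, 5, 7)
w2 = Aw1 = (77, 123, 84)
Aw2 = (1358, 1742, 1414)
w2·Aw2 = 77·1358 + 123·1742 + 84·1414 = 437608; w2·w2 = 77·77 + 123·123 + 84·84 = 28114
λ ≈ 437608/28114 = 15.5655

15.5655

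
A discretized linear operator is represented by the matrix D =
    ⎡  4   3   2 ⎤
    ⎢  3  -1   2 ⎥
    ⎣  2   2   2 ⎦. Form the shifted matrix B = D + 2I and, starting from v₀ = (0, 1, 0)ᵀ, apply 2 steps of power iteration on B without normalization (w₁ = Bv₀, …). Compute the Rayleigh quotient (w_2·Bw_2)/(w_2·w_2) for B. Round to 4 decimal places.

B = D + 2I has rows (6, 3, 2); (3, 1, 2); (2, 2, 4)
w1 = Bv₀ = (3, 1, 2)
w2 = Bw1 = (25, 14, 16)
Bw2 = (224, 121, 142)
w2·Bw2 = 9566; w2·w2 = 1077; μ ≈ 9566/1077 = 8.8821

8.8821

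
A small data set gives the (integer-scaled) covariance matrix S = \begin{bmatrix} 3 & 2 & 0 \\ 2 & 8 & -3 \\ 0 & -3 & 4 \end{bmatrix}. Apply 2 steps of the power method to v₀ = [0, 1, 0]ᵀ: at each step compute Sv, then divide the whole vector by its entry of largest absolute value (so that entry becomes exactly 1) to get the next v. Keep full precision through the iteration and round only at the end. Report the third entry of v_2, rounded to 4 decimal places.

-0.4675

Sv0 = (2.00000, 8.00000, -3.00000); divide by 8.00000 → v1 = (0.25000, 1.00000, -0.37500)
Sv1 = (2.75000, 9.62500, -4.50000); divide by 9.62500 → v2 = (0.28571, 1.00000, -0.46753)
Requested entry of v2: -36/77 = -0.4675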